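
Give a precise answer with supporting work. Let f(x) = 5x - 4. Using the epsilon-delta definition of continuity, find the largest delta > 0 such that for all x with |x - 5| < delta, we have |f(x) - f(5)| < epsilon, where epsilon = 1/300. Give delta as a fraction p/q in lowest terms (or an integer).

We compute f(5) = 5*(5) - 4 = 21.
|f(x) - f(5)| = |5x - 4 - (21)| = |5(x - 5)| = 5|x - 5|.
We need 5|x - 5| < 1/300, i.e. |x - 5| < 1/300 / 5 = 1/1500.
So any delta <= 1/1500 works. Conversely, if delta > 1/1500, then x = 5 + 1/1500 satisfies |x - 5| = 1/1500 < delta but |f(x) - f(5)| = 5 * 1/1500 = 1/300, which is not < 1/300; so no larger delta works.
Hence the largest such delta is 1/1500.

1/1500


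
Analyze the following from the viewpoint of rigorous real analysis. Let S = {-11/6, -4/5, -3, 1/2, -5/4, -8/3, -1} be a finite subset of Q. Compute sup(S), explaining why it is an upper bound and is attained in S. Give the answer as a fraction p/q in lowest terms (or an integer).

S is finite, so sup(S) = max(S).
Sorted decreasing:
1/2, -4/5, -1, -5/4, -11/6, -8/3, -3
The extremum is 1/2.
For every x in S, x <= 1/2. And 1/2 is in S, so it is attained.
Therefore sup(S) = 1/2.

1/2


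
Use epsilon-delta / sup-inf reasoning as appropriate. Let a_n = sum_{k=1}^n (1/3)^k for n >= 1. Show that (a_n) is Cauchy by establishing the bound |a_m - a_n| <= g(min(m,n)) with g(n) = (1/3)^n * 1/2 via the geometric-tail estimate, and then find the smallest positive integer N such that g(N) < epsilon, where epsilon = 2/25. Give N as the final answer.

For m > n >= 1: |a_m - a_n| = sum_{k=n+1}^m (1/3)^k < sum_{k=n+1}^infinity (1/3)^k = (1/3)^(n+1) / (1 - 1/3) = (1/3)^n * (1/3) * (3/2) = (1/3)^n * 1/2.
So g(n) = (1/3)^n / 2. Since g(n) -> 0, (a_n) is Cauchy.
Now solve g(N) < 2/25: (1/3)^N / 2 < 2/25 <=> 3^N > 1 / (2 * 2/25) = 25/4.
Check powers of 3: 3^1 = 3 <= 25/4, 3^2 = 9 > 25/4.
So the smallest such N is 2. Check: g(2) = 1/(2 * 9) = 1/18 < 2/25.

2


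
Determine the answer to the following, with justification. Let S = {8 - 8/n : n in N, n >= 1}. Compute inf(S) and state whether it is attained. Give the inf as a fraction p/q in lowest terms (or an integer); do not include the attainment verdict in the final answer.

Analysis:
- Values: 0, 4, 16/3, 6, ... strictly increasing.
- Minimum is 0 (n=1); inf = 0 (attained).
- 8 - 8/n -> 8 from below; sup = 8, not attained.
Conclusion: inf(S) = 0, attained in S.

0


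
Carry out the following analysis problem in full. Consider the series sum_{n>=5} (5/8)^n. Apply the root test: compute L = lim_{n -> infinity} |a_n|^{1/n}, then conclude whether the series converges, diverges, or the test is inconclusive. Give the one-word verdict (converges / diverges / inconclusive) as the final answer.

Let a_n denote the general term. Form |a_n|^(1/n) and simplify:
|a_n|^(1/n) = 5/8
Take the limit as n -> infinity: L = 5/8.
Since L = 5/8 < 1, the root test implies convergence.

converges


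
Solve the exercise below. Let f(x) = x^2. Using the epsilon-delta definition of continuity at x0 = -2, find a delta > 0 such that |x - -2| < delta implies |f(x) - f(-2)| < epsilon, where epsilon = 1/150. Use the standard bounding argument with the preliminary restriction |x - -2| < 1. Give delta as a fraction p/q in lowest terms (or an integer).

Factor: |x^2 - (-2)^2| = |x - -2| * |x + -2|.
Impose |x - -2| < 1 first. Then |x + -2| = |(x - -2) + 2*(-2)| <= |x - -2| + 2*|-2| < 1 + 4 = 5.
So |x^2 - (-2)^2| < delta * 5.
We need delta * 5 <= 1/150, i.e. delta <= 1/150/5 = 1/750.
Since 1/750 < 1, this is tighter than 1; take delta = 1/750.
So delta = 1/750 works.

1/750


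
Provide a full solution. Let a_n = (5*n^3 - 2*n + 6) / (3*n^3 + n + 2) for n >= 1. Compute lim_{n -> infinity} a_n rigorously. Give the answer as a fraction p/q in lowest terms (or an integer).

Divide numerator and denominator by n^3, the highest power:
numerator / n^3 = 5 - 2/n^2 + 6/n^3
denominator / n^3 = 3 + n^(-2) + 2/n^3
As n -> infinity, all terms of the form c/n^k (k >= 1) tend to 0.
So numerator / n^3 -> 5 and denominator / n^3 -> 3.
Therefore lim a_n = 5/3.

5/3


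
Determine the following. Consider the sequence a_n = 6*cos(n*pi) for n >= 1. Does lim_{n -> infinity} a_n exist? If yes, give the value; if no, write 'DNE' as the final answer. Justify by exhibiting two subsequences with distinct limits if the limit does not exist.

Examine the behaviour of a_n along subsequences.
cos(n*pi) = (-1)^n, so a_n = 6*(-1)^n. a_{2k} = 6 -> 6. a_{2k+1} = -6 -> -6.
Since these two subsequential limits are 6 and -6, distinct, the full sequence cannot converge (a convergent sequence has all subsequences tending to the same limit). So lim a_n does not exist.

DNE


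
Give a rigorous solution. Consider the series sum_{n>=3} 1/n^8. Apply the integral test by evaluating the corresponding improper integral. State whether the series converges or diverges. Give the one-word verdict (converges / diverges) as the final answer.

Let f(x) = x^(-8). Then f is positive, continuous, and decreasing on [3, infinity), so the integral test applies.
Compute the improper integral int_{3}^infinity f(x) dx:
  antiderivative F(x) = -1/(7*x^7).
  As x -> infinity, F(x) -> 0 (since p = 8 > 1).
  So int = F(infinity) - F(3) = 0 - (-1/15309) = 1/15309.
  Finite, so by the integral test, the series converges.

converges


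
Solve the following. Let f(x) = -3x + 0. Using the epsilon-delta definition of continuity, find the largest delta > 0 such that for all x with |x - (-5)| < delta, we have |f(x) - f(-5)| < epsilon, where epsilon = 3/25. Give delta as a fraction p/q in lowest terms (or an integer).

We compute f(-5) = -3*(-5) + 0 = 15.
|f(x) - f(-5)| = |-3x + 0 - (15)| = |-3(x - (-5))| = 3|x - (-5)|.
We need 3|x - (-5)| < 3/25, i.e. |x - (-5)| < 3/25 / 3 = 1/25.
So any delta <= 1/25 works. Conversely, if delta > 1/25, then x = -5 + 1/25 satisfies |x - (-5)| = 1/25 < delta but |f(x) - f(-5)| = 3 * 1/25 = 3/25, which is not < 3/25; so no larger delta works.
Hence the largest such delta is 1/25.

1/25


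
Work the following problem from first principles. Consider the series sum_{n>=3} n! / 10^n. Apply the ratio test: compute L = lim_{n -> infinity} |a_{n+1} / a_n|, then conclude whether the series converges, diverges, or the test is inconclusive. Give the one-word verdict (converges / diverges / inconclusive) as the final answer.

Let a_n denote the general term. Form the ratio a_{n+1}/a_n and simplify:
a_{n+1}/a_n = n/10 + 1/10
Take the limit as n -> infinity: L = infinity.
Since L = infinity > 1 (or L = infinity), the ratio test implies the series diverges.

diverges


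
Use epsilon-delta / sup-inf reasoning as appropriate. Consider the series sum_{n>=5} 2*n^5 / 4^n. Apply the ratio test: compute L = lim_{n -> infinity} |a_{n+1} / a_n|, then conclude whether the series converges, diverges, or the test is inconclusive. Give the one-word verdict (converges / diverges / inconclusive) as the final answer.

Let a_n denote the general term. Form the ratio a_{n+1}/a_n and simplify:
a_{n+1}/a_n = (n + 1)^5/(4*n^5)
Take the limit as n -> infinity: L = 1/4.
Since L = 1/4 < 1, the ratio test implies the series converges.

converges


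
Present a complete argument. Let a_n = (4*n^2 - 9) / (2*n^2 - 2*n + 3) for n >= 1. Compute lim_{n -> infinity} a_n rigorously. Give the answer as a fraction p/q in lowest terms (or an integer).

Divide numerator and denominator by n^2, the highest power:
numerator / n^2 = 4 - 9/n^2
denominator / n^2 = 2 - 2/n + 3/n^2
As n -> infinity, all terms of the form c/n^k (k >= 1) tend to 0.
So numerator / n^2 -> 4 and denominator / n^2 -> 2.
Therefore lim a_n = 2.

2


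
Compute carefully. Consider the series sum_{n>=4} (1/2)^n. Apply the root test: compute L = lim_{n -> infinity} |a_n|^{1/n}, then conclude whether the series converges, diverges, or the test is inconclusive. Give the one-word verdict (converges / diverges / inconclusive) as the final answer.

Let a_n denote the general term. Form |a_n|^(1/n) and simplify:
|a_n|^(1/n) = 1/2
Take the limit as n -> infinity: L = 1/2.
Since L = 1/2 < 1, the root test implies convergence.

converges


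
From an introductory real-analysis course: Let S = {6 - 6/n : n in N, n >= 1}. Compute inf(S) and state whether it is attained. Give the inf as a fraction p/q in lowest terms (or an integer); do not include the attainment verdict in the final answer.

Analysis:
- Values: 0, 3, 4, 9/2, ... strictly increasing.
- Minimum is 0 (n=1); inf = 0 (attained).
- 6 - 6/n -> 6 from below; sup = 6, not attained.
Conclusion: inf(S) = 0, attained in S.

0


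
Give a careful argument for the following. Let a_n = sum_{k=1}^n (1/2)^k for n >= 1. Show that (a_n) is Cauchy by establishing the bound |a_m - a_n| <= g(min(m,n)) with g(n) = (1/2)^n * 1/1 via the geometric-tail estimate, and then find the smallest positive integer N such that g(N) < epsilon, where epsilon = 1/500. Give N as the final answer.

For m > n >= 1: |a_m - a_n| = sum_{k=n+1}^m (1/2)^k < sum_{k=n+1}^infinity (1/2)^k = (1/2)^(n+1) / (1 - 1/2) = (1/2)^n * (1/2) * (2/1) = (1/2)^n * 1/1.
So g(n) = (1/2)^n / 1. Since g(n) -> 0, (a_n) is Cauchy.
Now solve g(N) < 1/500: (1/2)^N / 1 < 1/500 <=> 2^N > 1 / (1 * 1/500) = 500.
Check powers of 2: 2^8 = 256 <= 500, 2^9 = 512 > 500.
So the smallest such N is 9. Check: g(9) = 1/(1 * 512) = 1/512 < 1/500.

9


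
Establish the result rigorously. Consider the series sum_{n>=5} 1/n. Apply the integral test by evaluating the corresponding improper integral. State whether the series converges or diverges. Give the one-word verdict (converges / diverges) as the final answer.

Let f(x) = 1/x. Then f is positive, continuous, and decreasing on [5, infinity), so the integral test applies.
Compute the improper integral int_{5}^infinity f(x) dx:
  antiderivative F(x) = log(x).
  As x -> infinity, log(x) -> infinity.
  So int = infinity - log(5) = infinity. By the integral test, the series diverges.

diverges


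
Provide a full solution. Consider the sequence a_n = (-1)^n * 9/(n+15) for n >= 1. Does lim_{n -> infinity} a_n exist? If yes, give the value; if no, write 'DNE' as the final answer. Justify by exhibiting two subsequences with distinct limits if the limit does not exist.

Examine the behaviour of a_n along subsequences.
Even-n subsequence a_{2k} = 9/(2k+15) -> 0. Odd-n subsequence a_{2k+1} = -9/(2k+16) -> 0. Both tend to 0, which suggests the limit is 0; verify directly.
|a_n - 0| = 9/(n+15) < 9/n for every n >= 1.
Given epsilon > 0, choose a positive integer N > 9/epsilon. Then for all n >= N, |a_n| < 9/n <= 9/N < epsilon.
So by the definition of the limit, lim a_n exists and equals 0.

0


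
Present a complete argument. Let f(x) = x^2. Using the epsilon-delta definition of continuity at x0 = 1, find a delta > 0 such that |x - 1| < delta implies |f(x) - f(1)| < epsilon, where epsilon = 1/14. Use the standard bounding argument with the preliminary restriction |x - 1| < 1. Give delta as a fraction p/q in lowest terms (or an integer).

Factor: |x^2 - (1)^2| = |x - 1| * |x + 1|.
Impose |x - 1| < 1 first. Then |x + 1| = |(x - 1) + 2*(1)| <= |x - 1| + 2*|1| < 1 + 2 = 3.
So |x^2 - (1)^2| < delta * 3.
We need delta * 3 <= 1/14, i.e. delta <= 1/14/3 = 1/42.
Since 1/42 < 1, this is tighter than 1; take delta = 1/42.
So delta = 1/42 works.

1/42


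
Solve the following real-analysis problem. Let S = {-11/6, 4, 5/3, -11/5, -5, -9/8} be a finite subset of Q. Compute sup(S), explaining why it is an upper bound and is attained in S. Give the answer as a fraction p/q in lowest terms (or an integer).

S is finite, so sup(S) = max(S).
Sorted decreasing:
4, 5/3, -9/8, -11/6, -11/5, -5
The extremum is 4.
For every x in S, x <= 4. And 4 is in S, so it is attained.
Therefore sup(S) = 4.

4


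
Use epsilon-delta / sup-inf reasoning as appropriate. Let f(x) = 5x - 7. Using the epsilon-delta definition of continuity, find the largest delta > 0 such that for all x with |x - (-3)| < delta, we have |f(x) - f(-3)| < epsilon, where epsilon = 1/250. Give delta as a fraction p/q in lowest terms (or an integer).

We compute f(-3) = 5*(-3) - 7 = -22.
|f(x) - f(-3)| = |5x - 7 - (-22)| = |5(x - (-3))| = 5|x - (-3)|.
We need 5|x - (-3)| < 1/250, i.e. |x - (-3)| < 1/250 / 5 = 1/1250.
So any delta <= 1/1250 works. Conversely, if delta > 1/1250, then x = -3 + 1/1250 satisfies |x - (-3)| = 1/1250 < delta but |f(x) - f(-3)| = 5 * 1/1250 = 1/250, which is not < 1/250; so no larger delta works.
Hence the largest such delta is 1/1250.

1/1250


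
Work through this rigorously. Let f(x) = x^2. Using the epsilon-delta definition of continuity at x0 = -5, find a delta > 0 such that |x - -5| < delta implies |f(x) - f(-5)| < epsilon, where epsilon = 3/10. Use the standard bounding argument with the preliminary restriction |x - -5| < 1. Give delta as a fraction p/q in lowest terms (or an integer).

Factor: |x^2 - (-5)^2| = |x - -5| * |x + -5|.
Impose |x - -5| < 1 first. Then |x + -5| = |(x - -5) + 2*(-5)| <= |x - -5| + 2*|-5| < 1 + 10 = 11.
So |x^2 - (-5)^2| < delta * 11.
We need delta * 11 <= 3/10, i.e. delta <= 3/10/11 = 3/110.
Since 3/110 < 1, this is tighter than 1; take delta = 3/110.
So delta = 3/110 works.

3/110


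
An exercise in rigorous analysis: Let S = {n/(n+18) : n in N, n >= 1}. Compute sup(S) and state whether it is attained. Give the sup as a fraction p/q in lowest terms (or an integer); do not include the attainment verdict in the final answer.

Analysis:
- Values: 1/19, 1/10, 1/7, 2/11, ... strictly increasing.
- Minimum is 1/19 (n=1); inf = 1/19 (attained).
- n/(n+18) = 1 - 18/(n+18) -> 1 from below as n -> infinity, and never equals 1.
- So sup = 1 (not attained).
Conclusion: sup(S) = 1, not attained in S.

1


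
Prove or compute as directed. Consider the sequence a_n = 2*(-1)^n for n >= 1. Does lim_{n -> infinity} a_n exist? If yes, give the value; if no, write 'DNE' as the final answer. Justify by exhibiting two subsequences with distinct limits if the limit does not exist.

Examine the behaviour of a_n along subsequences.
Even-n subsequence a_{2k} = 2 -> 2. Odd-n subsequence a_{2k+1} = -2 -> -2.
Since these two subsequential limits are 2 and -2, distinct, the full sequence cannot converge (a convergent sequence has all subsequences tending to the same limit). So lim a_n does not exist.

DNE


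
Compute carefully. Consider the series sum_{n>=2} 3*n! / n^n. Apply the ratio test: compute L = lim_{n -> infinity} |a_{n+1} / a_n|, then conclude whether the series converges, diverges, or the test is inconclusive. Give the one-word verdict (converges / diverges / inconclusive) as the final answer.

Let a_n denote the general term. Form the ratio a_{n+1}/a_n and simplify:
a_{n+1}/a_n = (n/(n + 1))^n
Take the limit as n -> infinity: L = exp(-1).
Since L = exp(-1) < 1, the ratio test implies the series converges.

converges


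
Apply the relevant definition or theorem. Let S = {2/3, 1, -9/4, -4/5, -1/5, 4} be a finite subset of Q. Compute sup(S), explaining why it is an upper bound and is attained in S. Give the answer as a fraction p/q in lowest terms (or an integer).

S is finite, so sup(S) = max(S).
Sorted decreasing:
4, 1, 2/3, -1/5, -4/5, -9/4
The extremum is 4.
For every x in S, x <= 4. And 4 is in S, so it is attained.
Therefore sup(S) = 4.

4


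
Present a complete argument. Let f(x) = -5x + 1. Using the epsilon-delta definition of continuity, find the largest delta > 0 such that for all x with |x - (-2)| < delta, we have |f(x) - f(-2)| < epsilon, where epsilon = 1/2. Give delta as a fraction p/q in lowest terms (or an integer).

We compute f(-2) = -5*(-2) + 1 = 11.
|f(x) - f(-2)| = |-5x + 1 - (11)| = |-5(x - (-2))| = 5|x - (-2)|.
We need 5|x - (-2)| < 1/2, i.e. |x - (-2)| < 1/2 / 5 = 1/10.
So any delta <= 1/10 works. Conversely, if delta > 1/10, then x = -2 + 1/10 satisfies |x - (-2)| = 1/10 < delta but |f(x) - f(-2)| = 5 * 1/10 = 1/2, which is not < 1/2; so no larger delta works.
Hence the largest such delta is 1/10.

1/10


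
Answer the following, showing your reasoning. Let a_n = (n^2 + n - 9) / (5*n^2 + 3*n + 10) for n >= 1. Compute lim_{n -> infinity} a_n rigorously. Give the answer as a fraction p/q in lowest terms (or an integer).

Divide numerator and denominator by n^2, the highest power:
numerator / n^2 = 1 + 1/n - 9/n^2
denominator / n^2 = 5 + 3/n + 10/n^2
As n -> infinity, all terms of the form c/n^k (k >= 1) tend to 0.
So numerator / n^2 -> 1 and denominator / n^2 -> 5.
Therefore lim a_n = 1/5.

1/5


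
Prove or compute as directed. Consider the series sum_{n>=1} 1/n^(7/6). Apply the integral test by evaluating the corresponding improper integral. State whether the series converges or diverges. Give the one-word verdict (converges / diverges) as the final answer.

Let f(x) = x^(-7/6). Then f is positive, continuous, and decreasing on [1, infinity), so the integral test applies.
Compute the improper integral int_{1}^infinity f(x) dx:
  antiderivative F(x) = -6/x^(1/6).
  As x -> infinity, F(x) -> 0 (since p = 7/6 > 1).
  So int = F(infinity) - F(1) = 0 - (-6) = 6.
  Finite, so by the integral test, the series converges.

converges


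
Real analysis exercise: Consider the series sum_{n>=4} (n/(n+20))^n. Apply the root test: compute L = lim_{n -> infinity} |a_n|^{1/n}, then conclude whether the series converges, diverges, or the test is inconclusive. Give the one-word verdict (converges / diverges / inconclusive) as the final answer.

Let a_n denote the general term. Form |a_n|^(1/n) and simplify:
|a_n|^(1/n) = n/(n + 20)
Take the limit as n -> infinity: L = 1.
Since L = 1, the root test is inconclusive. (In fact a_n = (n/(n+20))^n -> e^(-20) != 0, so the nth-term test shows divergence; but the root test itself gives no conclusion.)

inconclusive


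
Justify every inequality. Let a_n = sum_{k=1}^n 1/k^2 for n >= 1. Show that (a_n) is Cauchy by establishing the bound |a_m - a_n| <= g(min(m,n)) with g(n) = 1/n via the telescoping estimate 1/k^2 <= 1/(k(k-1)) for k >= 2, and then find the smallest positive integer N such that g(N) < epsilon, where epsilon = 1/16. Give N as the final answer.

For m > n >= 1: |a_m - a_n| = sum_{k=n+1}^m 1/k^2.
Use 1/k^2 <= 1/(k(k-1)) = 1/(k-1) - 1/k for k >= 2:
sum_{k=n+1}^m 1/k^2 <= sum_{k=n+1}^m (1/(k-1) - 1/k) = 1/n - 1/m <= 1/n.
By symmetry the same bound holds with n,m swapped, so |a_m - a_n| <= 1/min(m,n) = g(min(m,n)). Since g(n) -> 0, (a_n) is Cauchy.
Now solve g(N) < 1/16: 1/N < 1/16 <=> N > 1/(1/16) = 16.
The smallest integer strictly greater than 16 is N = 17.
Check: g(17) = 1/17 < 1/16; g(16) = 1/16 >= 1/16. So N = 17.

17


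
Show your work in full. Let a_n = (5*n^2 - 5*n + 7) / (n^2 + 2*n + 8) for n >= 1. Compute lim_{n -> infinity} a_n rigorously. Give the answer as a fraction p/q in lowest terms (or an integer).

Divide numerator and denominator by n^2, the highest power:
numerator / n^2 = 5 - 5/n + 7/n^2
denominator / n^2 = 1 + 2/n + 8/n^2
As n -> infinity, all terms of the form c/n^k (k >= 1) tend to 0.
So numerator / n^2 -> 5 and denominator / n^2 -> 1.
Therefore lim a_n = 5.

5


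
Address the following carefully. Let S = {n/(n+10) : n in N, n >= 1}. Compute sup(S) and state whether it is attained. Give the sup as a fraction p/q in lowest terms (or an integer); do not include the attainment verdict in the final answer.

Analysis:
- Values: 1/11, 1/6, 3/13, 2/7, ... strictly increasing.
- Minimum is 1/11 (n=1); inf = 1/11 (attained).
- n/(n+10) = 1 - 10/(n+10) -> 1 from below as n -> infinity, and never equals 1.
- So sup = 1 (not attained).
Conclusion: sup(S) = 1, not attained in S.

1


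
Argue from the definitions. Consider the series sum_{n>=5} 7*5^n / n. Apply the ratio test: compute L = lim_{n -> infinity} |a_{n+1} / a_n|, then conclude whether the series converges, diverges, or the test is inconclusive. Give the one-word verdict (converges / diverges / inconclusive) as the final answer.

Let a_n denote the general term. Form the ratio a_{n+1}/a_n and simplify:
a_{n+1}/a_n = 5*n/(n + 1)
Take the limit as n -> infinity: L = 5.
Since L = 5 > 1 (or L = infinity), the ratio test implies the series diverges.

diverges


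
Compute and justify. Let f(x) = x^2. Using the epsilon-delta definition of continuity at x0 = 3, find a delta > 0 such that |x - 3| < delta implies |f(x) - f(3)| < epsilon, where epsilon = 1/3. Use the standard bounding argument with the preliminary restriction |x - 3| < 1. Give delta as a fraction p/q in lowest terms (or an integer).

Factor: |x^2 - (3)^2| = |x - 3| * |x + 3|.
Impose |x - 3| < 1 first. Then |x + 3| = |(x - 3) + 2*(3)| <= |x - 3| + 2*|3| < 1 + 6 = 7.
So |x^2 - (3)^2| < delta * 7.
We need delta * 7 <= 1/3, i.e. delta <= 1/3/7 = 1/21.
Since 1/21 < 1, this is tighter than 1; take delta = 1/21.
So delta = 1/21 works.

1/21


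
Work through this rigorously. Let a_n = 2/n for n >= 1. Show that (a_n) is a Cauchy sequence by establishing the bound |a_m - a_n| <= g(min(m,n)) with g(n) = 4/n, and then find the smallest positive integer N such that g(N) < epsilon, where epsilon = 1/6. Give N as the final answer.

For any m, n >= 1, by the triangle inequality:
|a_m - a_n| = |2/m - 2/n| <= 2*1/m + 2*1/n <= 4/min(m,n).
So g(n) = 4/n bounds the Cauchy difference. Since g(n) -> 0, (a_n) is Cauchy.
Now solve g(N) < 1/6: 4/N < 1/6 <=> N > 4 / (1/6) = 24.
The smallest integer strictly greater than 24 is N = 25.
Check: g(25) = 4/25 = 4/25 < 1/6; g(24) = 1/6 >= 1/6. So N = 25.

25


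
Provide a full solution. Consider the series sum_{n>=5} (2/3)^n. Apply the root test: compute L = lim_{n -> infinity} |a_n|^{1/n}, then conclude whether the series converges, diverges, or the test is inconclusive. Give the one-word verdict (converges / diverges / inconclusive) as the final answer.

Let a_n denote the general term. Form |a_n|^(1/n) and simplify:
|a_n|^(1/n) = 2/3
Take the limit as n -> infinity: L = 2/3.
Since L = 2/3 < 1, the root test implies convergence.

converges


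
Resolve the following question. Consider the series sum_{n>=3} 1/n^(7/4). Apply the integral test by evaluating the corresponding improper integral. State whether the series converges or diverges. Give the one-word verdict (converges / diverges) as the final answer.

Let f(x) = x^(-7/4). Then f is positive, continuous, and decreasing on [3, infinity), so the integral test applies.
Compute the improper integral int_{3}^infinity f(x) dx:
  antiderivative F(x) = -4/(3*x^(3/4)).
  As x -> infinity, F(x) -> 0 (since p = 7/4 > 1).
  So int = F(infinity) - F(3) = 0 - (-4*3^(1/4)/9) = 4*3^(1/4)/9.
  Finite, so by the integral test, the series converges.

converges


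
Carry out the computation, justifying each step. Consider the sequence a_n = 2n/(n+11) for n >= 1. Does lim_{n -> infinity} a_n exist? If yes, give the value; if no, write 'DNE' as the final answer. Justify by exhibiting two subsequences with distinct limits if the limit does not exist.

Examine the behaviour of a_n along subsequences.
Even-n subsequence a_{2k} = 2(2k)/(2k+11) -> 2. Odd-n subsequence a_{2k+1} = 2(2k+1)/(2k+12) -> 2. Both tend to 2, which suggests the limit is 2; verify directly.
|a_n - 2| = |2n - 2(n+11)| / (n+11) = 22/(n+11) < 22/n for every n >= 1.
Given epsilon > 0, choose a positive integer N > 22/epsilon. Then for all n >= N, |a_n - 2| < 22/n <= 22/N < epsilon.
So by the definition of the limit, lim a_n exists and equals 2.

2


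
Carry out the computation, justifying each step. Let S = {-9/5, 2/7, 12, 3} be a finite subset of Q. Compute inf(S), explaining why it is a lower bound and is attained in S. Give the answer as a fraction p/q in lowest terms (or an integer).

S is finite, so inf(S) = min(S).
Sorted increasing:
-9/5, 2/7, 3, 12
The extremum is -9/5.
For every x in S, x >= -9/5. And -9/5 is in S, so it is attained.
Therefore inf(S) = -9/5.

-9/5


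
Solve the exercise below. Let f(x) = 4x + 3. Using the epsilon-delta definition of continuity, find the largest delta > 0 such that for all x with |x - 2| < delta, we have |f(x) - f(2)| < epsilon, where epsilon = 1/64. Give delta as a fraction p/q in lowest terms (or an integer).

We compute f(2) = 4*(2) + 3 = 11.
|f(x) - f(2)| = |4x + 3 - (11)| = |4(x - 2)| = 4|x - 2|.
We need 4|x - 2| < 1/64, i.e. |x - 2| < 1/64 / 4 = 1/256.
So any delta <= 1/256 works. Conversely, if delta > 1/256, then x = 2 + 1/256 satisfies |x - 2| = 1/256 < delta but |f(x) - f(2)| = 4 * 1/256 = 1/64, which is not < 1/64; so no larger delta works.
Hence the largest such delta is 1/256.

1/256


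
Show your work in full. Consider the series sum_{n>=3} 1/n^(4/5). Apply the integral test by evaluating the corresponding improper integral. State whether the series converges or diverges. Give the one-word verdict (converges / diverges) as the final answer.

Let f(x) = x^(-4/5). Then f is positive, continuous, and decreasing on [3, infinity), so the integral test applies.
Compute the improper integral int_{3}^infinity f(x) dx:
  antiderivative F(x) = 5*x^(1/5).
  As x -> infinity, F(x) -> infinity (since p = 4/5 < 1).
  So the integral diverges. By the integral test, the series diverges.

diverges


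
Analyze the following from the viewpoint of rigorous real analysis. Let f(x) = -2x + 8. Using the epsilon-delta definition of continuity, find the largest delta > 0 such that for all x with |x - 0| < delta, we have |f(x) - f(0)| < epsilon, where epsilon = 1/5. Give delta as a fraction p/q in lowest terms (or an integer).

We compute f(0) = -2*(0) + 8 = 8.
|f(x) - f(0)| = |-2x + 8 - (8)| = |-2(x - 0)| = 2|x - 0|.
We need 2|x - 0| < 1/5, i.e. |x - 0| < 1/5 / 2 = 1/10.
So any delta <= 1/10 works. Conversely, if delta > 1/10, then x = 0 + 1/10 satisfies |x - 0| = 1/10 < delta but |f(x) - f(0)| = 2 * 1/10 = 1/5, which is not < 1/5; so no larger delta works.
Hence the largest such delta is 1/10.

1/10


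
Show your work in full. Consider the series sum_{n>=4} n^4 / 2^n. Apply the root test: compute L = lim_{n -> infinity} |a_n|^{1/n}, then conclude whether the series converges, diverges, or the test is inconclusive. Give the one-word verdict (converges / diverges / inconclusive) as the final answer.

Let a_n denote the general term. Form |a_n|^(1/n) and simplify:
|a_n|^(1/n) = n^(4/n)/2
Take the limit as n -> infinity: L = 1/2.
Since L = 1/2 < 1, the root test implies convergence.

converges


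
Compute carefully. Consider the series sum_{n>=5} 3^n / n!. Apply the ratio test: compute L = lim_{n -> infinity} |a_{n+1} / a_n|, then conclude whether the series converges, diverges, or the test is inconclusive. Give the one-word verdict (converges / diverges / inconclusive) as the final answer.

Let a_n denote the general term. Form the ratio a_{n+1}/a_n and simplify:
a_{n+1}/a_n = 3/(n + 1)
Take the limit as n -> infinity: L = 0.
Since L = 0 < 1, the ratio test implies the series converges.

converges


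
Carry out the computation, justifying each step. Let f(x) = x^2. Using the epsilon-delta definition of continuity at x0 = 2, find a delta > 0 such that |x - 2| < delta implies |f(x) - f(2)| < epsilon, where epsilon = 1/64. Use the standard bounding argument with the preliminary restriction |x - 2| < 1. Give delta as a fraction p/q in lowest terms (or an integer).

Factor: |x^2 - (2)^2| = |x - 2| * |x + 2|.
Impose |x - 2| < 1 first. Then |x + 2| = |(x - 2) + 2*(2)| <= |x - 2| + 2*|2| < 1 + 4 = 5.
So |x^2 - (2)^2| < delta * 5.
We need delta * 5 <= 1/64, i.e. delta <= 1/64/5 = 1/320.
Since 1/320 < 1, this is tighter than 1; take delta = 1/320.
So delta = 1/320 works.

1/320


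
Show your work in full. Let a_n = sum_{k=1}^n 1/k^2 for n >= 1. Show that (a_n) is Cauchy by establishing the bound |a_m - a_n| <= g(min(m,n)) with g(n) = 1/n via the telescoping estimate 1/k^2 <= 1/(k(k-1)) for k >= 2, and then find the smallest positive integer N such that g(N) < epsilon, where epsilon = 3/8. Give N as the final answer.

For m > n >= 1: |a_m - a_n| = sum_{k=n+1}^m 1/k^2.
Use 1/k^2 <= 1/(k(k-1)) = 1/(k-1) - 1/k for k >= 2:
sum_{k=n+1}^m 1/k^2 <= sum_{k=n+1}^m (1/(k-1) - 1/k) = 1/n - 1/m <= 1/n.
By symmetry the same bound holds with n,m swapped, so |a_m - a_n| <= 1/min(m,n) = g(min(m,n)). Since g(n) -> 0, (a_n) is Cauchy.
Now solve g(N) < 3/8: 1/N < 3/8 <=> N > 1/(3/8) = 8/3.
The smallest integer strictly greater than 8/3 is N = 3.
Check: g(3) = 1/3 < 3/8; g(2) = 1/2 >= 3/8. So N = 3.

3


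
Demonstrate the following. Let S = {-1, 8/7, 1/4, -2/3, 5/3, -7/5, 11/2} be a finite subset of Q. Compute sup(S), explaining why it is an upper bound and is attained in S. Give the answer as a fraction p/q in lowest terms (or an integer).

S is finite, so sup(S) = max(S).
Sorted decreasing:
11/2, 5/3, 8/7, 1/4, -2/3, -1, -7/5
The extremum is 11/2.
For every x in S, x <= 11/2. And 11/2 is in S, so it is attained.
Therefore sup(S) = 11/2.

11/2


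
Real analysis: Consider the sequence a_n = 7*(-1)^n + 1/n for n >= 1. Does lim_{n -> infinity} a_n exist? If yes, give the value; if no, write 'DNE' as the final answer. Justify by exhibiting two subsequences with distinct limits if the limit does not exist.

Examine the behaviour of a_n along subsequences.
a_{2k} = 7 + 1/(2k) -> 7. a_{2k+1} = -7 + 1/(2k+1) -> -7.
Since these two subsequential limits are 7 and -7, distinct, the full sequence cannot converge (a convergent sequence has all subsequences tending to the same limit). So lim a_n does not exist.

DNE


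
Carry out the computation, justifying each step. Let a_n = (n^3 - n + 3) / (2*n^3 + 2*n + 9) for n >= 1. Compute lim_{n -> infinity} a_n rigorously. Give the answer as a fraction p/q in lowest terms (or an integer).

Divide numerator and denominator by n^3, the highest power:
numerator / n^3 = 1 - 1/n^2 + 3/n^3
denominator / n^3 = 2 + 2/n^2 + 9/n^3
As n -> infinity, all terms of the form c/n^k (k >= 1) tend to 0.
So numerator / n^3 -> 1 and denominator / n^3 -> 2.
Therefore lim a_n = 1/2.

1/2


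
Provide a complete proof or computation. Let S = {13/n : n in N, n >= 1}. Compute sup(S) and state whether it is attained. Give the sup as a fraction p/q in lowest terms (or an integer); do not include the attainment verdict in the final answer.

Analysis:
- Values: 13, 13/2, 13/3, 13/4, ... strictly decreasing.
- The maximum is 13 (n=1); sup = 13 (attained).
- The set is bounded below by 0; 13/n -> 0 so 0 is the greatest lower bound.
- 0 is not in the set, so inf = 0 is not attained.
Conclusion: sup(S) = 13, attained in S.

13


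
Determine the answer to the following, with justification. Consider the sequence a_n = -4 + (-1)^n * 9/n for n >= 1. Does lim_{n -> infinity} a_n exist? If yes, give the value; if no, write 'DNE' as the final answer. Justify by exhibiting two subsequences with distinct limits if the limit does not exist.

Examine the behaviour of a_n along subsequences.
Even-n subsequence a_{2k} = -4 + 9/(2k) -> -4. Odd-n subsequence a_{2k+1} = -4 - 9/(2k+1) -> -4. Both tend to -4, which suggests the limit is -4; verify directly.
|a_n - (-4)| = |(-1)^n * 9/n| = 9/n for every n >= 1.
Given epsilon > 0, choose a positive integer N > 9/epsilon. Then for all n >= N, |a_n - (-4)| = 9/n <= 9/N < epsilon.
So by the definition of the limit, lim a_n exists and equals -4.

-4


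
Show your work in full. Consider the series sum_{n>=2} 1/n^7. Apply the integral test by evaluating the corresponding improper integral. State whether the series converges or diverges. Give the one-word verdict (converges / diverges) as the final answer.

Let f(x) = x^(-7). Then f is positive, continuous, and decreasing on [2, infinity), so the integral test applies.
Compute the improper integral int_{2}^infinity f(x) dx:
  antiderivative F(x) = -1/(6*x^6).
  As x -> infinity, F(x) -> 0 (since p = 7 > 1).
  So int = F(infinity) - F(2) = 0 - (-1/384) = 1/384.
  Finite, so by the integral test, the series converges.

converges


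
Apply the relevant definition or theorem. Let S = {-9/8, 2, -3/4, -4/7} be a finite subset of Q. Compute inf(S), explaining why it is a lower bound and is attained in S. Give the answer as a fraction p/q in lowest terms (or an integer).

S is finite, so inf(S) = min(S).
Sorted increasing:
-9/8, -3/4, -4/7, 2
The extremum is -9/8.
For every x in S, x >= -9/8. And -9/8 is in S, so it is attained.
Therefore inf(S) = -9/8.

-9/8


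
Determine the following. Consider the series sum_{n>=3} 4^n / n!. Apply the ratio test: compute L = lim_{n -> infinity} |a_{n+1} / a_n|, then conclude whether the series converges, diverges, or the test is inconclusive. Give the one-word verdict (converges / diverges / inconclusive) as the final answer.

Let a_n denote the general term. Form the ratio a_{n+1}/a_n and simplify:
a_{n+1}/a_n = 4/(n + 1)
Take the limit as n -> infinity: L = 0.
Since L = 0 < 1, the ratio test implies the series converges.

converges


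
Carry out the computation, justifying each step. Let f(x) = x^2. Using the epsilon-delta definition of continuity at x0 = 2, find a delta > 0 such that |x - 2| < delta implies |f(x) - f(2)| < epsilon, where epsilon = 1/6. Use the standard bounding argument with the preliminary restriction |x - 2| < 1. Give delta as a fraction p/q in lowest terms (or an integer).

Factor: |x^2 - (2)^2| = |x - 2| * |x + 2|.
Impose |x - 2| < 1 first. Then |x + 2| = |(x - 2) + 2*(2)| <= |x - 2| + 2*|2| < 1 + 4 = 5.
So |x^2 - (2)^2| < delta * 5.
We need delta * 5 <= 1/6, i.e. delta <= 1/6/5 = 1/30.
Since 1/30 < 1, this is tighter than 1; take delta = 1/30.
So delta = 1/30 works.

1/30


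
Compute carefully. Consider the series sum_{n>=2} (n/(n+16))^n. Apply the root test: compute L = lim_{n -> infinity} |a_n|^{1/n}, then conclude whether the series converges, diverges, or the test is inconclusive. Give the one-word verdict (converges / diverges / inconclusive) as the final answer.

Let a_n denote the general term. Form |a_n|^(1/n) and simplify:
|a_n|^(1/n) = n/(n + 16)
Take the limit as n -> infinity: L = 1.
Since L = 1, the root test is inconclusive. (In fact a_n = (n/(n+16))^n -> e^(-16) != 0, so the nth-term test shows divergence; but the root test itself gives no conclusion.)

inconclusive


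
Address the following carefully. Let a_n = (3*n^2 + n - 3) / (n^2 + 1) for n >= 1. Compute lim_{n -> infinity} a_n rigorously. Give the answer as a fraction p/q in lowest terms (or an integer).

Divide numerator and denominator by n^2, the highest power:
numerator / n^2 = 3 + 1/n - 3/n^2
denominator / n^2 = 1 + n^(-2)
As n -> infinity, all terms of the form c/n^k (k >= 1) tend to 0.
So numerator / n^2 -> 3 and denominator / n^2 -> 1.
Therefore lim a_n = 3.

3


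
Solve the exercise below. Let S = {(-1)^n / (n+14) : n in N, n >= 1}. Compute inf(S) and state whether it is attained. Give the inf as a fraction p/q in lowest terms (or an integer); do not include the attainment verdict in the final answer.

Analysis:
- Values: -1/15, 1/16, -1/17, 1/18, -1/19, ...
- Positive terms (even n): 1/(2+14), 1/(4+14), ... decreasing -> max = 1/16 (n=2).
- Negative terms (odd n): -1/(1+14), -1/(3+14), ... increasing -> min = -1/15 (n=1).
- So sup = 1/16 (attained at n=2); inf = -1/15 (attained at n=1).
Conclusion: inf(S) = -1/15, attained in S.

-1/15


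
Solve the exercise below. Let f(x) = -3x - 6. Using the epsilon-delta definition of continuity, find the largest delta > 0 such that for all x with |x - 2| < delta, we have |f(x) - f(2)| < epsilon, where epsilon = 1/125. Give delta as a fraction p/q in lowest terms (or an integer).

We compute f(2) = -3*(2) - 6 = -12.
|f(x) - f(2)| = |-3x - 6 - (-12)| = |-3(x - 2)| = 3|x - 2|.
We need 3|x - 2| < 1/125, i.e. |x - 2| < 1/125 / 3 = 1/375.
So any delta <= 1/375 works. Conversely, if delta > 1/375, then x = 2 + 1/375 satisfies |x - 2| = 1/375 < delta but |f(x) - f(2)| = 3 * 1/375 = 1/125, which is not < 1/125; so no larger delta works.
Hence the largest such delta is 1/375.

1/375


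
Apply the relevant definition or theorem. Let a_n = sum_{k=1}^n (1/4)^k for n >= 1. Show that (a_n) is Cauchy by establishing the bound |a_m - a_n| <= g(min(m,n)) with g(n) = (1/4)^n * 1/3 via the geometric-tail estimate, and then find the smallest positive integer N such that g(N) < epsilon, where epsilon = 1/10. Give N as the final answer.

For m > n >= 1: |a_m - a_n| = sum_{k=n+1}^m (1/4)^k < sum_{k=n+1}^infinity (1/4)^k = (1/4)^(n+1) / (1 - 1/4) = (1/4)^n * (1/4) * (4/3) = (1/4)^n * 1/3.
So g(n) = (1/4)^n / 3. Since g(n) -> 0, (a_n) is Cauchy.
Now solve g(N) < 1/10: (1/4)^N / 3 < 1/10 <=> 4^N > 1 / (3 * 1/10) = 10/3.
Check powers of 4: 4^0 = 1 <= 10/3, 4^1 = 4 > 10/3.
So the smallest such N is 1. Check: g(1) = 1/(3 * 4) = 1/12 < 1/10.

1


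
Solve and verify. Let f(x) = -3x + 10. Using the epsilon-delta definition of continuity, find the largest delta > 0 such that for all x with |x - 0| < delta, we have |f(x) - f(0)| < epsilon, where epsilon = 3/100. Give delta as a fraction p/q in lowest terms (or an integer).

We compute f(0) = -3*(0) + 10 = 10.
|f(x) - f(0)| = |-3x + 10 - (10)| = |-3(x - 0)| = 3|x - 0|.
We need 3|x - 0| < 3/100, i.e. |x - 0| < 3/100 / 3 = 1/100.
So any delta <= 1/100 works. Conversely, if delta > 1/100, then x = 0 + 1/100 satisfies |x - 0| = 1/100 < delta but |f(x) - f(0)| = 3 * 1/100 = 3/100, which is not < 3/100; so no larger delta works.
Hence the largest such delta is 1/100.

1/100


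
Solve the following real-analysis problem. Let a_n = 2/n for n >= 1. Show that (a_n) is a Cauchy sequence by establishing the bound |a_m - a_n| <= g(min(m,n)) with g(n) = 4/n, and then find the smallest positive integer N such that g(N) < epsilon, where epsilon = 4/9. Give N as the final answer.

For any m, n >= 1, by the triangle inequality:
|a_m - a_n| = |2/m - 2/n| <= 2*1/m + 2*1/n <= 4/min(m,n).
So g(n) = 4/n bounds the Cauchy difference. Since g(n) -> 0, (a_n) is Cauchy.
Now solve g(N) < 4/9: 4/N < 4/9 <=> N > 4 / (4/9) = 9.
The smallest integer strictly greater than 9 is N = 10.
Check: g(10) = 4/10 = 2/5 < 4/9; g(9) = 4/9 >= 4/9. So N = 10.

10


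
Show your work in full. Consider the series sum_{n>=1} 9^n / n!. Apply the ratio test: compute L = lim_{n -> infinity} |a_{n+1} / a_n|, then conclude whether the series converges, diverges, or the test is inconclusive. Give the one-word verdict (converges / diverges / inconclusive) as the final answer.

Let a_n denote the general term. Form the ratio a_{n+1}/a_n and simplify:
a_{n+1}/a_n = 9/(n + 1)
Take the limit as n -> infinity: L = 0.
Since L = 0 < 1, the ratio test implies the series converges.

converges


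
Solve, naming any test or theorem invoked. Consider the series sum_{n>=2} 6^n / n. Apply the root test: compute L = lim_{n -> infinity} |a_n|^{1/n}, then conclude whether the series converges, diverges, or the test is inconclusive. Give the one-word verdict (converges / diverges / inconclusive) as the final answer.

Let a_n denote the general term. Form |a_n|^(1/n) and simplify:
|a_n|^(1/n) = 6/n^(1/n)
Take the limit as n -> infinity: L = 6.
Since L = 6 > 1, the root test implies divergence.

diverges


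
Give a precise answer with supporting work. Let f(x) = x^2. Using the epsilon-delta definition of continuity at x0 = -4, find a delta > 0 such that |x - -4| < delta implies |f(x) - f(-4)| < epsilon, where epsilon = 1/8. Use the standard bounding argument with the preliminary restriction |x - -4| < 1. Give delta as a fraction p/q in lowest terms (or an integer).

Factor: |x^2 - (-4)^2| = |x - -4| * |x + -4|.
Impose |x - -4| < 1 first. Then |x + -4| = |(x - -4) + 2*(-4)| <= |x - -4| + 2*|-4| < 1 + 8 = 9.
So |x^2 - (-4)^2| < delta * 9.
We need delta * 9 <= 1/8, i.e. delta <= 1/8/9 = 1/72.
Since 1/72 < 1, this is tighter than 1; take delta = 1/72.
So delta = 1/72 works.

1/72


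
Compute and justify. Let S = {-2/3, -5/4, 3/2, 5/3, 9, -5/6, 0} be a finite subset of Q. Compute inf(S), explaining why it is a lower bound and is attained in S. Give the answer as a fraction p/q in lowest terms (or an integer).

S is finite, so inf(S) = min(S).
Sorted increasing:
-5/4, -5/6, -2/3, 0, 3/2, 5/3, 9
The extremum is -5/4.
For every x in S, x >= -5/4. And -5/4 is in S, so it is attained.
Therefore inf(S) = -5/4.

-5/4


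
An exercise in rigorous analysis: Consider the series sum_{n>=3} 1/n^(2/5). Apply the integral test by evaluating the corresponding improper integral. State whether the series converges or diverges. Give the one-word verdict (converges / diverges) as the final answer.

Let f(x) = x^(-2/5). Then f is positive, continuous, and decreasing on [3, infinity), so the integral test applies.
Compute the improper integral int_{3}^infinity f(x) dx:
  antiderivative F(x) = 5*x^(3/5)/3.
  As x -> infinity, F(x) -> infinity (since p = 2/5 < 1).
  So the integral diverges. By the integral test, the series diverges.

diverges
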